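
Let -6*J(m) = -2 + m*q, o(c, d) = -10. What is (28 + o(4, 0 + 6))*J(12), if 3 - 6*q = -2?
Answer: -24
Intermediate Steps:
q = 5/6 (q = 1/2 - 1/6*(-2) = 1/2 + 1/3 = 5/6 ≈ 0.83333)
J(m) = 1/3 - 5*m/36 (J(m) = -(-2 + m*(5/6))/6 = -(-2 + 5*m/6)/6 = 1/3 - 5*m/36)
(28 + o(4, 0 + 6))*J(12) = (28 - 10)*(1/3 - 5/36*12) = 18*(1/3 - 5/3) = 18*(-4/3) = -24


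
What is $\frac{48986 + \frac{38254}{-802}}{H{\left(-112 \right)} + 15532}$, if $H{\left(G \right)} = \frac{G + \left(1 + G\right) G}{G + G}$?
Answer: $\frac{19624259}{6206277} \approx 3.162$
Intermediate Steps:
$H{\left(G \right)} = \frac{G + G \left(1 + G\right)}{2 G}$
$\frac{48986 + \frac{38254}{-802}}{H{\left(-112 \right)} + 15532} = \frac{48986 + \frac{38254}{-802}}{\left(1 + \frac{1}{2} \left(-112\right)\right) + 15532} = \frac{48986 + 38254 \left(- \frac{1}{802}\right)}{\left(1 - 56\right) + 15532} = \frac{48986 - \frac{19127}{401}}{-55 + 15532} = \frac{19624259}{401 \cdot 15477} = \frac{19624259}{401} \cdot \frac{1}{15477} = \frac{19624259}{6206277}$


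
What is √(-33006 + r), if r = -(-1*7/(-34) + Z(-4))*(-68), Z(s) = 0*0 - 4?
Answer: 12*I*√231 ≈ 182.38*I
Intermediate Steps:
Z(s) = -4 (Z(s) = 0 - 4 = -4)
r = -258 (r = -(-1*7/(-34) - 4)*(-68) = -(-7*(-1/34) - 4)*(-68) = -(7/34 - 4)*(-68) = -(-129)*(-68)/34 = -1*258 = -258)
√(-33006 + r) = √(-33006 - 258) = √(-33264) = 12*I*√231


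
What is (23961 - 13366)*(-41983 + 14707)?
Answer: -288989220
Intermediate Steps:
(23961 - 13366)*(-41983 + 14707) = 10595*(-27276) = -288989220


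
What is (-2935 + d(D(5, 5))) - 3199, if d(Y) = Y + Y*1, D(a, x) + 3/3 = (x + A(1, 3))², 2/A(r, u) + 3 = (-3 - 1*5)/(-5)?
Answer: -299414/49 ≈ -6110.5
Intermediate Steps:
A(r, u) = -10/7 (A(r, u) = 2/(-3 + (-3 - 1*5)/(-5)) = 2/(-3 + (-3 - 5)*(-⅕)) = 2/(-3 - 8*(-⅕)) = 2/(-3 + 8/5) = 2/(-7/5) = 2*(-5/7) = -10/7)
D(a, x) = -1 + (-10/7 + x)² (D(a, x) = -1 + (x - 10/7)² = -1 + (-10/7 + x)²)
d(Y) = 2*Y (d(Y) = Y + Y = 2*Y)
(-2935 + d(D(5, 5))) - 3199 = (-2935 + 2*(-1 + (-10 + 7*5)²/49)) - 3199 = (-2935 + 2*(-1 + (-10 + 35)²/49)) - 3199 = (-2935 + 2*(-1 + (1/49)*25²)) - 3199 = (-2935 + 2*(-1 + (1/49)*625)) - 3199 = (-2935 + 2*(-1 + 625/49)) - 3199 = (-2935 + 2*(576/49)) - 3199 = (-2935 + 1152/49) - 3199 = -142663/49 - 3199 = -299414/49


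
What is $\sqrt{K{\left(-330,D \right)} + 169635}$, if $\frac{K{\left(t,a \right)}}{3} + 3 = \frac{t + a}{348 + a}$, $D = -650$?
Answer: $\frac{2 \sqrt{966966099}}{151} \approx 411.87$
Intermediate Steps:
$K{\left(t,a \right)} = -9 + \frac{3 \left(a + t\right)}{348 + a}$ ($K{\left(t,a \right)} = -9 + 3 \frac{t + a}{348 + a} = -9 + 3 \frac{a + t}{348 + a} = -9 + \frac{3 \left(a + t\right)}{348 + a}$)
$\sqrt{K{\left(-330,D \right)} + 169635} = \sqrt{\frac{3 \left(-1044 - 330 - -1300\right)}{348 - 650} + 169635} = \sqrt{\frac{3 \left(-1044 - 330 + 1300\right)}{-302} + 169635} = \sqrt{3 \left(- \frac{1}{302}\right) \left(-74\right) + 169635} = \sqrt{\frac{111}{151} + 169635} = \sqrt{\frac{25614996}{151}} = \frac{2 \sqrt{966966099}}{151}$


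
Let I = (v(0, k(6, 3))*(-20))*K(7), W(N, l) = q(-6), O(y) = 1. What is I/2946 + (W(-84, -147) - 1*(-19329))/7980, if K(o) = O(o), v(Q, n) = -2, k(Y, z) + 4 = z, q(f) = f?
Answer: 502147/206220 ≈ 2.4350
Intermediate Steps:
k(Y, z) = -4 + z
W(N, l) = -6
K(o) = 1
I = 40 (I = -2*(-20)*1 = 40*1 = 40)
I/2946 + (W(-84, -147) - 1*(-19329))/7980 = 40/2946 + (-6 - 1*(-19329))/7980 = 40*(1/2946) + (-6 + 19329)*(1/7980) = 20/1473 + 19323*(1/7980) = 20/1473 + 339/140 = 502147/206220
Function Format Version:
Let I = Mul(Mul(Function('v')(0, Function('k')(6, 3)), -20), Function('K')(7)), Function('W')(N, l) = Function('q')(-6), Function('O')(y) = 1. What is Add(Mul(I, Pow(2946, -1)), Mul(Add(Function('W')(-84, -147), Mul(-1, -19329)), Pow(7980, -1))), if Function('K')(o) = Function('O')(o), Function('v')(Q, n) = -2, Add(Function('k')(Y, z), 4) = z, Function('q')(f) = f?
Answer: Rational(502147, 206220) ≈ 2.4350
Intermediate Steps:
Function('k')(Y, z) = Add(-4, z)
Function('W')(N, l) = -6
Function('K')(o) = 1
I = 40 (I = Mul(Mul(-2, -20), 1) = Mul(40, 1) = 40)
Add(Mul(I, Pow(2946, -1)), Mul(Add(Function('W')(-84, -147), Mul(-1, -19329)), Pow(7980, -1))) = Add(Mul(40, Pow(2946, -1)), Mul(Add(-6, Mul(-1, -19329)), Pow(7980, -1))) = Add(Mul(40, Rational(1, 2946)), Mul(Add(-6, 19329), Rational(1, 7980))) = Add(Rational(20, 1473), Mul(19323, Rational(1, 7980))) = Add(Rational(20, 1473), Rational(339, 140)) = Rational(502147, 206220)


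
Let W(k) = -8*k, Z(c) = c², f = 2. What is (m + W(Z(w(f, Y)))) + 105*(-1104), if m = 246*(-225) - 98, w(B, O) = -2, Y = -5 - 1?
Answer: -171400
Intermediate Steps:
Y = -6
m = -55448 (m = -55350 - 98 = -55448)
(m + W(Z(w(f, Y)))) + 105*(-1104) = (-55448 - 8*(-2)²) + 105*(-1104) = (-55448 - 8*4) - 115920 = (-55448 - 32) - 115920 = -55480 - 115920 = -171400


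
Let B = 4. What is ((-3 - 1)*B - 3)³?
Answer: -6859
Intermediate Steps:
((-3 - 1)*B - 3)³ = ((-3 - 1)*4 - 3)³ = (-4*4 - 3)³ = (-16 - 3)³ = (-19)³ = -6859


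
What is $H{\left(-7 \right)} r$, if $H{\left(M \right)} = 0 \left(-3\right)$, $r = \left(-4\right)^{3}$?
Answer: $0$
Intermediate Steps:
$r = -64$
$H{\left(M \right)} = 0$
$H{\left(-7 \right)} r = 0 \left(-64\right) = 0$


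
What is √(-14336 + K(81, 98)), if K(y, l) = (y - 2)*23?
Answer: 3*I*√1391 ≈ 111.89*I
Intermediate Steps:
K(y, l) = -46 + 23*y (K(y, l) = (-2 + y)*23 = -46 + 23*y)
√(-14336 + K(81, 98)) = √(-14336 + (-46 + 23*81)) = √(-14336 + (-46 + 1863)) = √(-14336 + 1817) = √(-12519) = 3*I*√1391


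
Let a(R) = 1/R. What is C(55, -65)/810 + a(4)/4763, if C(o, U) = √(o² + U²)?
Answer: 1/19052 + √290/162 ≈ 0.10517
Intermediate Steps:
C(o, U) = √(U² + o²)
C(55, -65)/810 + a(4)/4763 = √((-65)² + 55²)/810 + 1/(4*4763) = √(4225 + 3025)*(1/810) + (¼)*(1/4763) = √7250*(1/810) + 1/19052 = (5*√290)*(1/810) + 1/19052 = √290/162 + 1/19052 = 1/19052 + √290/162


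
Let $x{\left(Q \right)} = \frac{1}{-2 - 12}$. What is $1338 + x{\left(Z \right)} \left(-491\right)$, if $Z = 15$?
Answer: $\frac{19223}{14} \approx 1373.1$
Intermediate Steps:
$x{\left(Q \right)} = - \frac{1}{14}$ ($x{\left(Q \right)} = \frac{1}{-14} = - \frac{1}{14}$)
$1338 + x{\left(Z \right)} \left(-491\right) = 1338 - - \frac{491}{14} = 1338 + \frac{491}{14} = \frac{19223}{14}$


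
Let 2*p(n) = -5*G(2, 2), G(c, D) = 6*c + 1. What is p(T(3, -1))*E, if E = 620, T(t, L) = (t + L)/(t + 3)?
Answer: -20150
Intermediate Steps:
G(c, D) = 1 + 6*c
T(t, L) = (L + t)/(3 + t)
p(n) = -65/2 (p(n) = (-5*(1 + 6*2))/2 = (-5*(1 + 12))/2 = (-5*13)/2 = (½)*(-65) = -65/2)
p(T(3, -1))*E = -65/2*620 = -20150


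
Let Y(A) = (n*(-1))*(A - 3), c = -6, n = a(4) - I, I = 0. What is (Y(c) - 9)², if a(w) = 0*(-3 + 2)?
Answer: 81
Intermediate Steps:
a(w) = 0 (a(w) = 0*(-1) = 0)
n = 0 (n = 0 - 1*0 = 0 + 0 = 0)
Y(A) = 0 (Y(A) = (0*(-1))*(A - 3) = 0*(-3 + A) = 0)
(Y(c) - 9)² = (0 - 9)² = (-9)² = 81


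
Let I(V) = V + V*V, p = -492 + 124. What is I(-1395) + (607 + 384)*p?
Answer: 1579942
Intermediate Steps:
p = -368
I(V) = V + V**2
I(-1395) + (607 + 384)*p = -1395*(1 - 1395) + (607 + 384)*(-368) = -1395*(-1394) + 991*(-368) = 1944630 - 364688 = 1579942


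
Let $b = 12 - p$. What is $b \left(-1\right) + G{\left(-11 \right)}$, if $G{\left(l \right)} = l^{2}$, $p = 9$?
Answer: $118$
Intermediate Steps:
$b = 3$ ($b = 12 - 9 = 3$)
$b \left(-1\right) + G{\left(-11 \right)} = 3 \left(-1\right) + \left(-11\right)^{2} = -3 + 121 = 118$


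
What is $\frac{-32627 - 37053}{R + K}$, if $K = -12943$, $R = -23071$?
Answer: $\frac{34840}{18007} \approx 1.9348$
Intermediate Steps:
$\frac{-32627 - 37053}{R + K} = \frac{-32627 - 37053}{-23071 - 12943} = - \frac{69680}{-36014} = \left(-69680\right) \left(- \frac{1}{36014}\right) = \frac{34840}{18007}$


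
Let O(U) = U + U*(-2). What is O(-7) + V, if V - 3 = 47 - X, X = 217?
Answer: -160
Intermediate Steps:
V = -167 (V = 3 + (47 - 1*217) = 3 + (47 - 217) = 3 - 170 = -167)
O(U) = -U (O(U) = U - 2*U = -U)
O(-7) + V = -1*(-7) - 167 = 7 - 167 = -160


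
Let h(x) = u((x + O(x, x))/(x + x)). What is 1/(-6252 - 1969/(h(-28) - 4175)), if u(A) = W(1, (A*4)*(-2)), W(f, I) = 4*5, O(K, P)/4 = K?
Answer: -4155/25975091 ≈ -0.00015996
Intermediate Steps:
O(K, P) = 4*K
W(f, I) = 20
u(A) = 20
h(x) = 20
1/(-6252 - 1969/(h(-28) - 4175)) = 1/(-6252 - 1969/(20 - 4175)) = 1/(-6252 - 1969/(-4155)) = 1/(-6252 - 1969*(-1/4155)) = 1/(-6252 + 1969/4155) = 1/(-25975091/4155) = -4155/25975091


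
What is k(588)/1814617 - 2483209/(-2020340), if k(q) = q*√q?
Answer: 2483209/2020340 + 168*√3/37033 ≈ 1.2370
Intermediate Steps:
k(q) = q^(3/2)
k(588)/1814617 - 2483209/(-2020340) = 588^(3/2)/1814617 - 2483209/(-2020340) = (8232*√3)*(1/1814617) - 2483209*(-1/2020340) = 168*√3/37033 + 2483209/2020340 = 2483209/2020340 + 168*√3/37033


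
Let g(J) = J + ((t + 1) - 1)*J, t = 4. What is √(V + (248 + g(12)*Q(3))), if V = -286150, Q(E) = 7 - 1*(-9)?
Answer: I*√284942 ≈ 533.8*I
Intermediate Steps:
Q(E) = 16 (Q(E) = 7 + 9 = 16)
g(J) = 5*J (g(J) = J + ((4 + 1) - 1)*J = J + (5 - 1)*J = J + 4*J = 5*J)
√(V + (248 + g(12)*Q(3))) = √(-286150 + (248 + (5*12)*16)) = √(-286150 + (248 + 60*16)) = √(-286150 + (248 + 960)) = √(-286150 + 1208) = √(-284942) = I*√284942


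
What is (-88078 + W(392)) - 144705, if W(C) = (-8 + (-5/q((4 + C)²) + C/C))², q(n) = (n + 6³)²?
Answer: -141518260539078213612991079/608068698768035352576 ≈ -2.3273e+5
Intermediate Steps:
q(n) = (216 + n)² (q(n) = (n + 216)² = (216 + n)²)
W(C) = (-7 - 5/(216 + (4 + C)²)²)² (W(C) = (-8 + (-5/(216 + (4 + C)²)² + C/C))² = (-8 + (-5/(216 + (4 + C)²)² + 1))² = (-8 + (1 - 5/(216 + (4 + C)²)²))² = (-7 - 5/(216 + (4 + C)²)²)²)
(-88078 + W(392)) - 144705 = (-88078 + (5 + 7*(216 + (4 + 392)²)²)²/(216 + (4 + 392)²)⁴) - 144705 = (-88078 + (5 + 7*(216 + 396²)²)²/(216 + 396²)⁴) - 144705 = (-88078 + (5 + 7*(216 + 156816)²)²/(216 + 156816)⁴) - 144705 = (-88078 + (5 + 7*157032²)²/157032⁴) - 144705 = (-88078 + (5 + 7*24659049024)²*(1/608068698768035352576)) - 144705 = (-88078 + (5 + 172613343168)²*(1/608068698768035352576)) - 144705 = (-88078 + 172613343173²*(1/608068698768035352576)) - 144705 = (-88078 + 29795366241359865707929*(1/608068698768035352576)) - 144705 = (-88078 + 29795366241359865707929/608068698768035352576) - 144705 = -53527679483849657918480999/608068698768035352576 - 144705 = -141518260539078213612991079/608068698768035352576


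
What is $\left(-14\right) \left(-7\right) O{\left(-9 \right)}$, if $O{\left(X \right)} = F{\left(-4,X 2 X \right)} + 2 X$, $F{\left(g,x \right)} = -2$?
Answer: $-1960$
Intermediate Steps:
$O{\left(X \right)} = -2 + 2 X$
$\left(-14\right) \left(-7\right) O{\left(-9 \right)} = \left(-14\right) \left(-7\right) \left(-2 + 2 \left(-9\right)\right) = 98 \left(-2 - 18\right) = 98 \left(-20\right) = -1960$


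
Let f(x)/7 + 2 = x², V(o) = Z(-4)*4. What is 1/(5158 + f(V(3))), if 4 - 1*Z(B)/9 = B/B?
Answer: 1/86792 ≈ 1.1522e-5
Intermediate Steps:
Z(B) = 27 (Z(B) = 36 - 9*B/B = 36 - 9*1 = 36 - 9 = 27)
V(o) = 108 (V(o) = 27*4 = 108)
f(x) = -14 + 7*x²
1/(5158 + f(V(3))) = 1/(5158 + (-14 + 7*108²)) = 1/(5158 + (-14 + 7*11664)) = 1/(5158 + (-14 + 81648)) = 1/(5158 + 81634) = 1/86792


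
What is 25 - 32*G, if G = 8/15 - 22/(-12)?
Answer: -761/15 ≈ -50.733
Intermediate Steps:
G = 71/30 (G = 8*(1/15) - 22*(-1/12) = 8/15 + 11/6 = 71/30 ≈ 2.3667)
25 - 32*G = 25 - 32*71/30 = 25 - 1136/15 = -761/15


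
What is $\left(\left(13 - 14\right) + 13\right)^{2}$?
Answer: $144$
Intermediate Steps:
$\left(\left(13 - 14\right) + 13\right)^{2} = \left(-1 + 13\right)^{2} = 12^{2} = 144$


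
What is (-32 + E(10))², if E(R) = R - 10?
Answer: 1024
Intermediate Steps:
E(R) = -10 + R
(-32 + E(10))² = (-32 + (-10 + 10))² = (-32 + 0)² = (-32)² = 1024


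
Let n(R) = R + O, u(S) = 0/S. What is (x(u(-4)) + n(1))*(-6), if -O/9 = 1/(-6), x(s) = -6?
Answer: 21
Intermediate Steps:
u(S) = 0
O = 3/2 (O = -9/(-6) = -9*(-⅙) = 3/2 ≈ 1.5000)
n(R) = 3/2 + R (n(R) = R + 3/2 = 3/2 + R)
(x(u(-4)) + n(1))*(-6) = (-6 + (3/2 + 1))*(-6) = (-6 + 5/2)*(-6) = -7/2*(-6) = 21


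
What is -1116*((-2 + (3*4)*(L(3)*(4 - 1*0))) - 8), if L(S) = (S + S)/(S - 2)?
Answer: -310248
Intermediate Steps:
L(S) = 2*S/(-2 + S) (L(S) = (2*S)/(-2 + S) = 2*S/(-2 + S))
-1116*((-2 + (3*4)*(L(3)*(4 - 1*0))) - 8) = -1116*((-2 + (3*4)*((2*3/(-2 + 3))*(4 - 1*0))) - 8) = -1116*((-2 + 12*((2*3/1)*(4 + 0))) - 8) = -1116*((-2 + 12*((2*3*1)*4)) - 8) = -1116*((-2 + 12*(6*4)) - 8) = -1116*((-2 + 12*24) - 8) = -1116*((-2 + 288) - 8) = -1116*(286 - 8) = -1116*278 = -310248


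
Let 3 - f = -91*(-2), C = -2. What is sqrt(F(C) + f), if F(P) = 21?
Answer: I*sqrt(158) ≈ 12.57*I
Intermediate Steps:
f = -179 (f = 3 - (-7)*13*(-2) = 3 - (-7)*(-26) = 3 - 1*182 = 3 - 182 = -179)
sqrt(F(C) + f) = sqrt(21 - 179) = sqrt(-158) = I*sqrt(158)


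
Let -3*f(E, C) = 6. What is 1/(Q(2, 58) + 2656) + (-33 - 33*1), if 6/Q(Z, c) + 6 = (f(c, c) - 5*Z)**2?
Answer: -4031851/61089 ≈ -66.000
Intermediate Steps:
f(E, C) = -2 (f(E, C) = -1/3*6 = -2)
Q(Z, c) = 6/(-6 + (-2 - 5*Z)**2)
1/(Q(2, 58) + 2656) + (-33 - 33*1) = 1/(6/(-6 + (2 + 5*2)**2) + 2656) + (-33 - 33*1) = 1/(6/(-6 + (2 + 10)**2) + 2656) + (-33 - 33) = 1/(6/(-6 + 12**2) + 2656) - 66 = 1/(6/(-6 + 144) + 2656) - 66 = 1/(6/138 + 2656) - 66 = 1/(6*(1/138) + 2656) - 66 = 1/(1/23 + 2656) - 66 = 1/(61089/23) - 66 = 23/61089 - 66 = -4031851/61089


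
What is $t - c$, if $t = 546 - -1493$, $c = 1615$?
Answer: $424$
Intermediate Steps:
$t = 2039$ ($t = 546 + 1493 = 2039$)
$t - c = 2039 - 1615 = 424$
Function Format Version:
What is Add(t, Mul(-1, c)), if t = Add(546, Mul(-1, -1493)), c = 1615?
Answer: 424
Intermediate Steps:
t = 2039 (t = Add(546, 1493) = 2039)
Add(t, Mul(-1, c)) = Add(2039, Mul(-1, 1615)) = Add(2039, -1615) = 424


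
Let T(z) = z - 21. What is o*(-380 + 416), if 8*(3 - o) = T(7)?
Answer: 171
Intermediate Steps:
T(z) = -21 + z
o = 19/4 (o = 3 - (-21 + 7)/8 = 3 - ⅛*(-14) = 3 + 7/4 = 19/4 ≈ 4.7500)
o*(-380 + 416) = 19*(-380 + 416)/4 = (19/4)*36 = 171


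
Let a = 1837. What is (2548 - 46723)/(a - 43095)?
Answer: 44175/41258 ≈ 1.0707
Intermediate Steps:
(2548 - 46723)/(a - 43095) = (2548 - 46723)/(1837 - 43095) = -44175/(-41258) = -44175*(-1/41258) = 44175/41258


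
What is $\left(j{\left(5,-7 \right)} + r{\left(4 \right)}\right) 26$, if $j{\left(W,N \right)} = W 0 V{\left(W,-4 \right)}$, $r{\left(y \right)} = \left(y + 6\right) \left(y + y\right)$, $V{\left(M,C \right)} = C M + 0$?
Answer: $2080$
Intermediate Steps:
$V{\left(M,C \right)} = C M$
$r{\left(y \right)} = 2 y \left(6 + y\right)$ ($r{\left(y \right)} = \left(6 + y\right) 2 y = 2 y \left(6 + y\right)$)
$j{\left(W,N \right)} = 0$ ($j{\left(W,N \right)} = W 0 \left(- 4 W\right) = 0 \left(- 4 W\right) = 0$)
$\left(j{\left(5,-7 \right)} + r{\left(4 \right)}\right) 26 = \left(0 + 2 \cdot 4 \left(6 + 4\right)\right) 26 = \left(0 + 2 \cdot 4 \cdot 10\right) 26 = \left(0 + 80\right) 26 = 80 \cdot 26 = 2080$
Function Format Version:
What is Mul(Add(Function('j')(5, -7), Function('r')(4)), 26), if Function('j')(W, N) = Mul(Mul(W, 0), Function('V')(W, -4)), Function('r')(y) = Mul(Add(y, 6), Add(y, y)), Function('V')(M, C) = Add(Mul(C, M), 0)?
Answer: 2080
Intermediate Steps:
Function('V')(M, C) = Mul(C, M)
Function('r')(y) = Mul(2, y, Add(6, y)) (Function('r')(y) = Mul(Add(6, y), Mul(2, y)) = Mul(2, y, Add(6, y)))
Function('j')(W, N) = 0 (Function('j')(W, N) = Mul(Mul(W, 0), Mul(-4, W)) = Mul(0, Mul(-4, W)) = 0)
Mul(Add(Function('j')(5, -7), Function('r')(4)), 26) = Mul(Add(0, Mul(2, 4, Add(6, 4))), 26) = Mul(Add(0, Mul(2, 4, 10)), 26) = Mul(Add(0, 80), 26) = Mul(80, 26) = 2080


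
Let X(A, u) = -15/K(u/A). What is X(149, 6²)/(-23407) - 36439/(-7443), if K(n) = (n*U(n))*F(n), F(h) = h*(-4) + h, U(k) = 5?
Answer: 122803224685/25087435344 ≈ 4.8950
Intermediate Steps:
F(h) = -3*h (F(h) = -4*h + h = -3*h)
K(n) = -15*n² (K(n) = (n*5)*(-3*n) = (5*n)*(-3*n) = -15*n²)
X(A, u) = A²/u² (X(A, u) = -15*(-A²/(15*u²)) = -(-1)*A²/u² = A²/u²)
X(149, 6²)/(-23407) - 36439/(-7443) = (149²/(6²)²)/(-23407) - 36439/(-7443) = (22201/36²)*(-1/23407) - 36439*(-1/7443) = (22201*(1/1296))*(-1/23407) + 36439/7443 = (22201/1296)*(-1/23407) + 36439/7443 = -22201/30335472 + 36439/7443 = 122803224685/25087435344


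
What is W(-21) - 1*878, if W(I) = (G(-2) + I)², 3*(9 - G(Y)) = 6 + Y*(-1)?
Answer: -5966/9 ≈ -662.89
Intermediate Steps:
G(Y) = 7 + Y/3 (G(Y) = 9 - (6 + Y*(-1))/3 = 9 - (6 - Y)/3 = 9 + (-2 + Y/3) = 7 + Y/3)
W(I) = (19/3 + I)² (W(I) = ((7 + (⅓)*(-2)) + I)² = ((7 - ⅔) + I)² = (19/3 + I)²)
W(-21) - 1*878 = (19 + 3*(-21))²/9 - 1*878 = (19 - 63)²/9 - 878 = (⅑)*(-44)² - 878 = (⅑)*1936 - 878 = 1936/9 - 878 = -5966/9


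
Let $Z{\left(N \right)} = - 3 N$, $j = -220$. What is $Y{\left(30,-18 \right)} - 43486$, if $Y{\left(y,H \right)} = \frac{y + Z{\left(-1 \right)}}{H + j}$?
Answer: $- \frac{10349701}{238} \approx -43486.0$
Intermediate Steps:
$Y{\left(y,H \right)} = \frac{3 + y}{-220 + H}$ ($Y{\left(y,H \right)} = \frac{y - -3}{H - 220} = \frac{y + 3}{-220 + H} = \frac{3 + y}{-220 + H}$)
$Y{\left(30,-18 \right)} - 43486 = \frac{3 + 30}{-220 - 18} - 43486 = \frac{1}{-238} \cdot 33 - 43486 = \left(- \frac{1}{238}\right) 33 - 43486 = - \frac{33}{238} - 43486 = - \frac{10349701}{238}$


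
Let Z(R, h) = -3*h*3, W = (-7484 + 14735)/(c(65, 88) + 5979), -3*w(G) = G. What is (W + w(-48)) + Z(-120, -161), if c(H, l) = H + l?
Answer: 2996877/2044 ≈ 1466.2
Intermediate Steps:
w(G) = -G/3
W = 2417/2044 (W = (-7484 + 14735)/((65 + 88) + 5979) = 7251/(153 + 5979) = 7251/6132 = 7251*(1/6132) = 2417/2044 ≈ 1.1825)
Z(R, h) = -9*h
(W + w(-48)) + Z(-120, -161) = (2417/2044 - ⅓*(-48)) - 9*(-161) = (2417/2044 + 16) + 1449 = 35121/2044 + 1449 = 2996877/2044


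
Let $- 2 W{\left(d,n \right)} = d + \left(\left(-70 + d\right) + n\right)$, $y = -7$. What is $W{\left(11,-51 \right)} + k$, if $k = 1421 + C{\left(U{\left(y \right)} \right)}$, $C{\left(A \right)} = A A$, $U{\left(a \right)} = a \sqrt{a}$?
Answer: $\frac{2255}{2} \approx 1127.5$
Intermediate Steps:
$U{\left(a \right)} = a^{\frac{3}{2}}$
$C{\left(A \right)} = A^{2}$
$W{\left(d,n \right)} = 35 - d - \frac{n}{2}$ ($W{\left(d,n \right)} = - \frac{d + \left(\left(-70 + d\right) + n\right)}{2} = - \frac{d + \left(-70 + d + n\right)}{2} = - \frac{-70 + n + 2 d}{2} = 35 - d - \frac{n}{2}$)
$k = 1078$ ($k = 1421 + \left(\left(-7\right)^{\frac{3}{2}}\right)^{2} = 1421 + \left(- 7 i \sqrt{7}\right)^{2} = 1421 - 343 = 1078$)
$W{\left(11,-51 \right)} + k = \left(35 - 11 - - \frac{51}{2}\right) + 1078 = \left(35 - 11 + \frac{51}{2}\right) + 1078 = \frac{99}{2} + 1078 = \frac{2255}{2}$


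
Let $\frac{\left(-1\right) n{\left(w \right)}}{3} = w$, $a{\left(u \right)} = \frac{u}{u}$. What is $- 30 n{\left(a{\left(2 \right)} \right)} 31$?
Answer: $2790$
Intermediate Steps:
$a{\left(u \right)} = 1$
$n{\left(w \right)} = - 3 w$
$- 30 n{\left(a{\left(2 \right)} \right)} 31 = - 30 \left(\left(-3\right) 1\right) 31 = \left(-30\right) \left(-3\right) 31 = 90 \cdot 31 = 2790$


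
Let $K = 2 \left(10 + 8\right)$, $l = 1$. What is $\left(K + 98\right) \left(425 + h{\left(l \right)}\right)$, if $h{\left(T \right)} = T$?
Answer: $57084$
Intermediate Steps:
$K = 36$ ($K = 2 \cdot 18 = 36$)
$\left(K + 98\right) \left(425 + h{\left(l \right)}\right) = \left(36 + 98\right) \left(425 + 1\right) = 134 \cdot 426 = 57084$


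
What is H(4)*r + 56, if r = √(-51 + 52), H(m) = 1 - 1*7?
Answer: 50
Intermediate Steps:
H(m) = -6 (H(m) = 1 - 7 = -6)
r = 1 (r = √1 = 1)
H(4)*r + 56 = -6*1 + 56 = -6 + 56 = 50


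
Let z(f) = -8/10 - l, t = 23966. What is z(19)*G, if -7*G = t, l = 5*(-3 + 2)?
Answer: -71898/5 ≈ -14380.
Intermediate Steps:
l = -5 (l = 5*(-1) = -5)
G = -23966/7 (G = -1/7*23966 = -23966/7 ≈ -3423.7)
z(f) = 21/5 (z(f) = -8/10 - 1*(-5) = -8*1/10 + 5 = -4/5 + 5 = 21/5)
z(19)*G = (21/5)*(-23966/7) = -71898/5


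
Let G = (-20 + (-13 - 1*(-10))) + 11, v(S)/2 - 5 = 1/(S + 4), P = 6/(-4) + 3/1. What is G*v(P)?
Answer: -1368/11 ≈ -124.36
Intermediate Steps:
P = 3/2 (P = 6*(-¼) + 3*1 = -3/2 + 3 = 3/2 ≈ 1.5000)
v(S) = 10 + 2/(4 + S) (v(S) = 10 + 2/(S + 4) = 10 + 2/(4 + S))
G = -12 (G = (-20 + (-13 + 10)) + 11 = (-20 - 3) + 11 = -23 + 11 = -12)
G*v(P) = -24*(21 + 5*(3/2))/(4 + 3/2) = -24*(21 + 15/2)/11/2 = -24*2*57/(11*2) = -12*114/11 = -1368/11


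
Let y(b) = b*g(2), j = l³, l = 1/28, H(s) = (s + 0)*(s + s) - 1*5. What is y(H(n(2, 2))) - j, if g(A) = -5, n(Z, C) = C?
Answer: -329281/21952 ≈ -15.000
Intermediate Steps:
H(s) = -5 + 2*s² (H(s) = s*(2*s) - 5 = 2*s² - 5 = -5 + 2*s²)
l = 1/28 ≈ 0.035714
j = 1/21952 (j = (1/28)³ = 1/21952 ≈ 4.5554e-5)
y(b) = -5*b (y(b) = b*(-5) = -5*b)
y(H(n(2, 2))) - j = -5*(-5 + 2*2²) - 1*1/21952 = -5*(-5 + 2*4) - 1/21952 = -5*(-5 + 8) - 1/21952 = -5*3 - 1/21952 = -15 - 1/21952 = -329281/21952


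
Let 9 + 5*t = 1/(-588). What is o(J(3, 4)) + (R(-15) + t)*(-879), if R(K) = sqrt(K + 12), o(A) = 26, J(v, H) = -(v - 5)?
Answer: 1576329/980 - 879*I*sqrt(3) ≈ 1608.5 - 1522.5*I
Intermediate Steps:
J(v, H) = 5 - v (J(v, H) = -(-5 + v) = 5 - v)
t = -5293/2940 (t = -9/5 + (1/5)/(-588) = -9/5 + (1/5)*(-1/588) = -9/5 - 1/2940 = -5293/2940 ≈ -1.8003)
R(K) = sqrt(12 + K)
o(J(3, 4)) + (R(-15) + t)*(-879) = 26 + (sqrt(12 - 15) - 5293/2940)*(-879) = 26 + (sqrt(-3) - 5293/2940)*(-879) = 26 + (I*sqrt(3) - 5293/2940)*(-879) = 26 + (-5293/2940 + I*sqrt(3))*(-879) = 26 + (1550849/980 - 879*I*sqrt(3)) = 1576329/980 - 879*I*sqrt(3)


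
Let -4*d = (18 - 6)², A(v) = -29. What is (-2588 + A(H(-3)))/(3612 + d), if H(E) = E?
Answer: -2617/3576 ≈ -0.73182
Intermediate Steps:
d = -36 (d = -(18 - 6)²/4 = -¼*12² = -¼*144 = -36)
(-2588 + A(H(-3)))/(3612 + d) = (-2588 - 29)/(3612 - 36) = -2617/3576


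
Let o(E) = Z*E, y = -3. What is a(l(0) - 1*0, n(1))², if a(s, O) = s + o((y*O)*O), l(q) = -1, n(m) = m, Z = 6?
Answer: 361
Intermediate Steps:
o(E) = 6*E
a(s, O) = s - 18*O² (a(s, O) = s + 6*((-3*O)*O) = s + 6*(-3*O²) = s - 18*O²)
a(l(0) - 1*0, n(1))² = ((-1 - 1*0) - 18*1²)² = ((-1 + 0) - 18*1)² = (-1 - 18)² = (-19)² = 361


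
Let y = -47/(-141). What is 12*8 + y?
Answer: 289/3 ≈ 96.333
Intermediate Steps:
y = ⅓ (y = -47*(-1/141) = ⅓ ≈ 0.33333)
12*8 + y = 12*8 + ⅓ = 96 + ⅓ = 289/3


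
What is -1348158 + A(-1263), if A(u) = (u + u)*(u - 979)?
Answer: 4315134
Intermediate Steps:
A(u) = 2*u*(-979 + u) (A(u) = (2*u)*(-979 + u) = 2*u*(-979 + u))
-1348158 + A(-1263) = -1348158 + 2*(-1263)*(-979 - 1263) = -1348158 + 2*(-1263)*(-2242) = -1348158 + 5663292 = 4315134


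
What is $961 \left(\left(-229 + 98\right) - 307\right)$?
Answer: $-420918$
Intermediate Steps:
$961 \left(\left(-229 + 98\right) - 307\right) = 961 \left(-131 - 307\right) = 961 \left(-438\right) = -420918$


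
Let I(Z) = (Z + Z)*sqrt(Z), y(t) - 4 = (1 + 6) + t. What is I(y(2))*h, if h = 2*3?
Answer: 156*sqrt(13) ≈ 562.47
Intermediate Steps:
y(t) = 11 + t (y(t) = 4 + ((1 + 6) + t) = 4 + (7 + t) = 11 + t)
h = 6
I(Z) = 2*Z**(3/2) (I(Z) = (2*Z)*sqrt(Z) = 2*Z**(3/2))
I(y(2))*h = (2*(11 + 2)**(3/2))*6 = (2*13**(3/2))*6 = (2*(13*sqrt(13)))*6 = (26*sqrt(13))*6 = 156*sqrt(13)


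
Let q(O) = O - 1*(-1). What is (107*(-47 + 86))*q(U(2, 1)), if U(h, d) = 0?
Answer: 4173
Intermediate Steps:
q(O) = 1 + O (q(O) = O + 1 = 1 + O)
(107*(-47 + 86))*q(U(2, 1)) = (107*(-47 + 86))*(1 + 0) = (107*39)*1 = 4173*1 = 4173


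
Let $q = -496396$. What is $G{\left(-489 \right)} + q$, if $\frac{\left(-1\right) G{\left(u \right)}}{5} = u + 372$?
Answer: $-495811$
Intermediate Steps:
$G{\left(u \right)} = -1860 - 5 u$ ($G{\left(u \right)} = - 5 \left(u + 372\right) = - 5 \left(372 + u\right) = -1860 - 5 u$)
$G{\left(-489 \right)} + q = \left(-1860 - -2445\right) - 496396 = \left(-1860 + 2445\right) - 496396 = 585 - 496396 = -495811$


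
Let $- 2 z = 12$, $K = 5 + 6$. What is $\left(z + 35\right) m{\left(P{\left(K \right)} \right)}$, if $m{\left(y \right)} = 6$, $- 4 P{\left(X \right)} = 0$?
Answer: $174$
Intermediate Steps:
$K = 11$
$P{\left(X \right)} = 0$ ($P{\left(X \right)} = \left(- \frac{1}{4}\right) 0 = 0$)
$z = -6$ ($z = \left(- \frac{1}{2}\right) 12 = -6$)
$\left(z + 35\right) m{\left(P{\left(K \right)} \right)} = \left(-6 + 35\right) 6 = 29 \cdot 6 = 174$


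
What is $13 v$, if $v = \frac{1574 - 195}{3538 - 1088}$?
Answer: $\frac{2561}{350} \approx 7.3171$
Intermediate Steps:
$v = \frac{197}{350}$ ($v = \frac{1379}{2450} = 1379 \cdot \frac{1}{2450} = \frac{197}{350} \approx 0.56286$)
$13 v = 13 \cdot \frac{197}{350} = \frac{2561}{350}$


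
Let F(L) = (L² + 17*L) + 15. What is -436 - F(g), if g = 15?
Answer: -931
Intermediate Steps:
F(L) = 15 + L² + 17*L
-436 - F(g) = -436 - (15 + 15² + 17*15) = -436 - (15 + 225 + 255) = -436 - 1*495 = -436 - 495 = -931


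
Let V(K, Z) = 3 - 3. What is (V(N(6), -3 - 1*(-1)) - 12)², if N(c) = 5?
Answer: 144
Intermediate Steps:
V(K, Z) = 0
(V(N(6), -3 - 1*(-1)) - 12)² = (0 - 12)² = (-12)² = 144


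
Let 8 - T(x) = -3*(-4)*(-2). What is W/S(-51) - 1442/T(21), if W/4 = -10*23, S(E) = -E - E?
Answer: -44131/816 ≈ -54.082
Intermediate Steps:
T(x) = 32 (T(x) = 8 - (-3*(-4))*(-2) = 8 - 12*(-2) = 8 - 1*(-24) = 8 + 24 = 32)
S(E) = -2*E
W = -920 (W = 4*(-10*23) = 4*(-230) = -920)
W/S(-51) - 1442/T(21) = -920/((-2*(-51))) - 1442/32 = -920/102 - 1442*1/32 = -920*1/102 - 721/16 = -460/51 - 721/16 = -44131/816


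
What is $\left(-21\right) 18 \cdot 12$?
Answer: $-4536$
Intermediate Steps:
$\left(-21\right) 18 \cdot 12 = \left(-378\right) 12 = -4536$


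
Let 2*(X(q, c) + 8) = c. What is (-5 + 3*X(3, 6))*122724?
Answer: -2454480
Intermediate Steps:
X(q, c) = -8 + c/2
(-5 + 3*X(3, 6))*122724 = (-5 + 3*(-8 + (1/2)*6))*122724 = (-5 + 3*(-8 + 3))*122724 = (-5 + 3*(-5))*122724 = (-5 - 15)*122724 = -20*122724 = -2454480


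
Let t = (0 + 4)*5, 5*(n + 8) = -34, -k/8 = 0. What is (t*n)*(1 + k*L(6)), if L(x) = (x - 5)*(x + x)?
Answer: -296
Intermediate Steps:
k = 0 (k = -8*0 = 0)
L(x) = 2*x*(-5 + x) (L(x) = (-5 + x)*(2*x) = 2*x*(-5 + x))
n = -74/5 (n = -8 + (⅕)*(-34) = -8 - 34/5 = -74/5 ≈ -14.800)
t = 20 (t = 4*5 = 20)
(t*n)*(1 + k*L(6)) = (20*(-74/5))*(1 + 0*(2*6*(-5 + 6))) = -296*(1 + 0*(2*6*1)) = -296*(1 + 0*12) = -296*(1 + 0) = -296*1 = -296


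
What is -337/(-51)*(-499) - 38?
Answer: -170101/51 ≈ -3335.3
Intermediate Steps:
-337/(-51)*(-499) - 38 = -337*(-1/51)*(-499) - 38 = (337/51)*(-499) - 38 = -168163/51 - 38 = -170101/51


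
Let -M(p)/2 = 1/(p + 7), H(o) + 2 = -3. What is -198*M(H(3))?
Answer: 198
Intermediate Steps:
H(o) = -5 (H(o) = -2 - 3 = -5)
M(p) = -2/(7 + p) (M(p) = -2/(p + 7) = -2/(7 + p))
-198*M(H(3)) = -(-396)/(7 - 5) = -(-396)/2 = -198*(-1) = 198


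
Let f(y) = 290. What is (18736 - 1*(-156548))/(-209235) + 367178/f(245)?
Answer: 88247881/69745 ≈ 1265.3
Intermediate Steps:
(18736 - 1*(-156548))/(-209235) + 367178/f(245) = (18736 - 1*(-156548))/(-209235) + 367178/290 = (18736 + 156548)*(-1/209235) + 367178*(1/290) = 175284*(-1/209235) + 183589/145 = -58428/69745 + 183589/145 = 88247881/69745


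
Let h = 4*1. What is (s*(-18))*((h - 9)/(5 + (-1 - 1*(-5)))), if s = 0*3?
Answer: 0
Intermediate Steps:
h = 4
s = 0
(s*(-18))*((h - 9)/(5 + (-1 - 1*(-5)))) = (0*(-18))*((4 - 9)/(5 + (-1 - 1*(-5)))) = 0*(-5/(5 + (-1 + 5))) = 0*(-5/(5 + 4)) = 0*(-5/9) = 0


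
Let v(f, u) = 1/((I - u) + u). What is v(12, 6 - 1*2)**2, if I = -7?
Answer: 1/49 ≈ 0.020408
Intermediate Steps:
v(f, u) = -1/7 (v(f, u) = 1/((-7 - u) + u) = 1/(-7) = -1/7)
v(12, 6 - 1*2)**2 = (-1/7)**2 = 1/49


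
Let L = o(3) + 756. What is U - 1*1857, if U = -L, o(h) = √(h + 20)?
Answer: -2613 - √23 ≈ -2617.8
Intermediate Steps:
o(h) = √(20 + h)
L = 756 + √23 (L = √(20 + 3) + 756 = √23 + 756 = 756 + √23 ≈ 760.80)
U = -756 - √23 (U = -(756 + √23) = -756 - √23 ≈ -760.80)
U - 1*1857 = (-756 - √23) - 1*1857 = (-756 - √23) - 1857 = -2613 - √23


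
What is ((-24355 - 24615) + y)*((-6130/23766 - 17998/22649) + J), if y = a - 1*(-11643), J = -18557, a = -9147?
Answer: 232122683902949812/269138067 ≈ 8.6247e+8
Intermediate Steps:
y = 2496 (y = -9147 - 1*(-11643) = -9147 + 11643 = 2496)
((-24355 - 24615) + y)*((-6130/23766 - 17998/22649) + J) = ((-24355 - 24615) + 2496)*((-6130/23766 - 17998/22649) - 18557) = (-48970 + 2496)*((-6130*1/23766 - 17998*1/22649) - 18557) = -46474*((-3065/11883 - 17998/22649) - 18557) = -46474*(-283289419/269138067 - 18557) = -46474*(-4994678398738/269138067) = 232122683902949812/269138067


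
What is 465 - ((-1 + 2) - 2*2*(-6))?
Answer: 440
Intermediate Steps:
465 - ((-1 + 2) - 2*2*(-6)) = 465 - (1 - 4*(-6)) = 465 - (1 + 24) = 465 - 1*25 = 465 - 25 = 440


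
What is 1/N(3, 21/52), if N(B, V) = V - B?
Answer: -52/135 ≈ -0.38519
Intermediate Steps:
1/N(3, 21/52) = 1/(21/52 - 1*3) = 1/(21*(1/52) - 3) = 1/(21/52 - 3) = 1/(-135/52) = -52/135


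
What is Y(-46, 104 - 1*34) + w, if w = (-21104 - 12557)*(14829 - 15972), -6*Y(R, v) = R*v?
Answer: 115425179/3 ≈ 3.8475e+7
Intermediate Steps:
Y(R, v) = -R*v/6
w = 38474523 (w = -33661*(-1143) = 38474523)
Y(-46, 104 - 1*34) + w = -⅙*(-46)*(104 - 1*34) + 38474523 = -⅙*(-46)*(104 - 34) + 38474523 = -⅙*(-46)*70 + 38474523 = 1610/3 + 38474523 = 115425179/3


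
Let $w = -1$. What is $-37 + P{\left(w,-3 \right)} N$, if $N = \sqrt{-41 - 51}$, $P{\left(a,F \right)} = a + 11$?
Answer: $-37 + 20 i \sqrt{23} \approx -37.0 + 95.917 i$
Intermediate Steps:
$P{\left(a,F \right)} = 11 + a$
$N = 2 i \sqrt{23}$ ($N = \sqrt{-92} = 2 i \sqrt{23} \approx 9.5917 i$)
$-37 + P{\left(w,-3 \right)} N = -37 + \left(11 - 1\right) 2 i \sqrt{23} = -37 + 10 \cdot 2 i \sqrt{23} = -37 + 20 i \sqrt{23}$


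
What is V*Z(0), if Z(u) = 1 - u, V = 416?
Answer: 416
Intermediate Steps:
V*Z(0) = 416*(1 - 1*0) = 416*(1 + 0) = 416*1 = 416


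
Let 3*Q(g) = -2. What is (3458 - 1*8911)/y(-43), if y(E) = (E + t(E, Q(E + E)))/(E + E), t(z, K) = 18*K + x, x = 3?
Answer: -234479/26 ≈ -9018.4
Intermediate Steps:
Q(g) = -2/3 (Q(g) = (1/3)*(-2) = -2/3)
t(z, K) = 3 + 18*K (t(z, K) = 18*K + 3 = 3 + 18*K)
y(E) = (-9 + E)/(2*E) (y(E) = (E + (3 + 18*(-2/3)))/(E + E) = (E + (3 - 12))/((2*E)) = (E - 9)*(1/(2*E)) = (-9 + E)*(1/(2*E)) = (-9 + E)/(2*E))
(3458 - 1*8911)/y(-43) = (3458 - 1*8911)/(((1/2)*(-9 - 43)/(-43))) = (3458 - 8911)/(((1/2)*(-1/43)*(-52))) = -5453/26/43 = -5453*43/26 = -234479/26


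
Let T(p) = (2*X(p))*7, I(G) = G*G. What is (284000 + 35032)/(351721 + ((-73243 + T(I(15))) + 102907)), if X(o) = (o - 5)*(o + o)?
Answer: 319032/1767385 ≈ 0.18051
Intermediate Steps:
X(o) = 2*o*(-5 + o) (X(o) = (-5 + o)*(2*o) = 2*o*(-5 + o))
I(G) = G²
T(p) = 28*p*(-5 + p) (T(p) = (2*(2*p*(-5 + p)))*7 = (4*p*(-5 + p))*7 = 28*p*(-5 + p))
(284000 + 35032)/(351721 + ((-73243 + T(I(15))) + 102907)) = (284000 + 35032)/(351721 + ((-73243 + 28*15²*(-5 + 15²)) + 102907)) = 319032/(351721 + ((-73243 + 28*225*(-5 + 225)) + 102907)) = 319032/(351721 + ((-73243 + 28*225*220) + 102907)) = 319032/(351721 + ((-73243 + 1386000) + 102907)) = 319032/(351721 + (1312757 + 102907)) = 319032/(351721 + 1415664) = 319032/1767385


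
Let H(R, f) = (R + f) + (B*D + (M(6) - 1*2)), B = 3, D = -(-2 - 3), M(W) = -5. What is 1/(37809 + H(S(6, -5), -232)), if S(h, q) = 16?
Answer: 1/37601 ≈ 2.6595e-5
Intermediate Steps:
D = 5 (D = -1*(-5) = 5)
H(R, f) = 8 + R + f (H(R, f) = (R + f) + (3*5 + (-5 - 1*2)) = (R + f) + (15 + (-5 - 2)) = (R + f) + (15 - 7) = (R + f) + 8 = 8 + R + f)
1/(37809 + H(S(6, -5), -232)) = 1/(37809 + (8 + 16 - 232)) = 1/(37809 - 208) = 1/37601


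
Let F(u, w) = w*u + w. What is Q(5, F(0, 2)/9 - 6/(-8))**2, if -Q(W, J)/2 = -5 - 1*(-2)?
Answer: 36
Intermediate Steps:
F(u, w) = w + u*w (F(u, w) = u*w + w = w + u*w)
Q(W, J) = 6 (Q(W, J) = -2*(-5 - 1*(-2)) = -2*(-5 + 2) = -2*(-3) = 6)
Q(5, F(0, 2)/9 - 6/(-8))**2 = 6**2 = 36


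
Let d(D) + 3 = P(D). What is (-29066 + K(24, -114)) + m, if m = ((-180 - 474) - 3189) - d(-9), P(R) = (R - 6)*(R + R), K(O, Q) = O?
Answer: -33152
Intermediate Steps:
P(R) = 2*R*(-6 + R) (P(R) = (-6 + R)*(2*R) = 2*R*(-6 + R))
d(D) = -3 + 2*D*(-6 + D)
m = -4110 (m = ((-180 - 474) - 3189) - (-3 + 2*(-9)*(-6 - 9)) = (-654 - 3189) - (-3 + 2*(-9)*(-15)) = -3843 - (-3 + 270) = -3843 - 1*267 = -3843 - 267 = -4110)
(-29066 + K(24, -114)) + m = (-29066 + 24) - 4110 = -29042 - 4110 = -33152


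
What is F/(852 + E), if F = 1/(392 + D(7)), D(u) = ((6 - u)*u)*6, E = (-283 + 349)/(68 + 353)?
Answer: 421/125565300 ≈ 3.3528e-6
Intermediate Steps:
E = 66/421 ≈ 0.15677
D(u) = 6*u*(6 - u) (D(u) = (u*(6 - u))*6 = 6*u*(6 - u))
F = 1/350 (F = 1/(392 + 6*7*(6 - 1*7)) = 1/(392 + 6*7*(6 - 7)) = 1/(392 + 6*7*(-1)) = 1/(392 - 42) = 1/350 ≈ 0.0028571)
F/(852 + E) = 1/(350*(852 + 66/421)) = 1/(350*(358758/421)) = (1/350)*(421/358758) = 421/125565300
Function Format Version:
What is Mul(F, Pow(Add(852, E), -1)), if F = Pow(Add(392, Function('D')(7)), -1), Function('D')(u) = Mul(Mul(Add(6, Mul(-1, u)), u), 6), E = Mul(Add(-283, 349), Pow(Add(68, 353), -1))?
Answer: Rational(421, 125565300) ≈ 3.3528e-6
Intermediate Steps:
E = Rational(66, 421) (E = Mul(66, Pow(421, -1)) = Mul(66, Rational(1, 421)) = Rational(66, 421) ≈ 0.15677)
Function('D')(u) = Mul(6, u, Add(6, Mul(-1, u))) (Function('D')(u) = Mul(Mul(u, Add(6, Mul(-1, u))), 6) = Mul(6, u, Add(6, Mul(-1, u))))
F = Rational(1, 350) (F = Pow(Add(392, Mul(6, 7, Add(6, Mul(-1, 7)))), -1) = Pow(Add(392, Mul(6, 7, Add(6, -7))), -1) = Pow(Add(392, Mul(6, 7, -1)), -1) = Pow(Add(392, -42), -1) = Pow(350, -1) = Rational(1, 350) ≈ 0.0028571)
Mul(F, Pow(Add(852, E), -1)) = Mul(Rational(1, 350), Pow(Add(852, Rational(66, 421)), -1)) = Mul(Rational(1, 350), Pow(Rational(358758, 421), -1)) = Mul(Rational(1, 350), Rational(421, 358758)) = Rational(421, 125565300)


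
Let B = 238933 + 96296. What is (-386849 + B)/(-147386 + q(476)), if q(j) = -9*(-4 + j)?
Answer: 25810/75817 ≈ 0.34043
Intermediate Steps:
B = 335229
q(j) = 36 - 9*j
(-386849 + B)/(-147386 + q(476)) = (-386849 + 335229)/(-147386 + (36 - 9*476)) = -51620/(-147386 + (36 - 4284)) = -51620/(-147386 - 4248) = -51620/(-151634) = -51620*(-1/151634) = 25810/75817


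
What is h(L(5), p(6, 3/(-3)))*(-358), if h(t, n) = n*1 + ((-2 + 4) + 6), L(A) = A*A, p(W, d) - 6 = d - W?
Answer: -2506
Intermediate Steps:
p(W, d) = 6 + d - W (p(W, d) = 6 + (d - W) = 6 + d - W)
L(A) = A²
h(t, n) = 8 + n (h(t, n) = n + (2 + 6) = n + 8 = 8 + n)
h(L(5), p(6, 3/(-3)))*(-358) = (8 + (6 + 3/(-3) - 1*6))*(-358) = (8 + (6 + 3*(-⅓) - 6))*(-358) = (8 + (6 - 1 - 6))*(-358) = (8 - 1)*(-358) = 7*(-358) = -2506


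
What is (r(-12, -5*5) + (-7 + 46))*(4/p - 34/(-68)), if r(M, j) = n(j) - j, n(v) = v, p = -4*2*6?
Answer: 65/4 ≈ 16.250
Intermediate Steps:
p = -48 (p = -8*6 = -48)
r(M, j) = 0 (r(M, j) = j - j = 0)
(r(-12, -5*5) + (-7 + 46))*(4/p - 34/(-68)) = (0 + (-7 + 46))*(4/(-48) - 34/(-68)) = (0 + 39)*(4*(-1/48) - 34*(-1/68)) = 39*(-1/12 + ½) = 39*(5/12) = 65/4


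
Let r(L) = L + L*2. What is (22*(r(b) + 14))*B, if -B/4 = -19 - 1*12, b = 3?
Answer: 62744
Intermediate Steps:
r(L) = 3*L (r(L) = L + 2*L = 3*L)
B = 124 (B = -4*(-19 - 1*12) = -4*(-19 - 12) = -4*(-31) = 124)
(22*(r(b) + 14))*B = (22*(3*3 + 14))*124 = (22*(9 + 14))*124 = (22*23)*124 = 506*124 = 62744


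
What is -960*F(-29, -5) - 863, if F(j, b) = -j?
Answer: -28703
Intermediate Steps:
-960*F(-29, -5) - 863 = -(-960)*(-29) - 863 = -960*29 - 863 = -27840 - 863 = -28703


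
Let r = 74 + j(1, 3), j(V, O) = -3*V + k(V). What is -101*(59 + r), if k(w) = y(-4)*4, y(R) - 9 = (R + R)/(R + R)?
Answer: -17170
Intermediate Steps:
y(R) = 10 (y(R) = 9 + (R + R)/(R + R) = 9 + (2*R)/((2*R)) = 9 + (2*R)*(1/(2*R)) = 9 + 1 = 10)
k(w) = 40 (k(w) = 10*4 = 40)
j(V, O) = 40 - 3*V (j(V, O) = -3*V + 40 = 40 - 3*V)
r = 111 (r = 74 + (40 - 3*1) = 74 + (40 - 3) = 74 + 37 = 111)
-101*(59 + r) = -101*(59 + 111) = -101*170 = -17170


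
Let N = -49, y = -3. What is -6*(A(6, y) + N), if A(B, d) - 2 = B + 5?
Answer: 216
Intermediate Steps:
A(B, d) = 7 + B (A(B, d) = 2 + (B + 5) = 2 + (5 + B) = 7 + B)
-6*(A(6, y) + N) = -6*((7 + 6) - 49) = -6*(13 - 49) = -6*(-36) = 216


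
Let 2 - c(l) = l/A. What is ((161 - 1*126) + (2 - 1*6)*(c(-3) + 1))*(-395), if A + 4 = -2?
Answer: -9875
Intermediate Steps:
A = -6 (A = -4 - 2 = -6)
c(l) = 2 + l/6 (c(l) = 2 - l/(-6) = 2 - l*(-1)/6 = 2 - (-1)*l/6 = 2 + l/6)
((161 - 1*126) + (2 - 1*6)*(c(-3) + 1))*(-395) = ((161 - 1*126) + (2 - 1*6)*((2 + (⅙)*(-3)) + 1))*(-395) = ((161 - 126) + (2 - 6)*((2 - ½) + 1))*(-395) = (35 - 4*(3/2 + 1))*(-395) = (35 - 4*5/2)*(-395) = (35 - 10)*(-395) = 25*(-395) = -9875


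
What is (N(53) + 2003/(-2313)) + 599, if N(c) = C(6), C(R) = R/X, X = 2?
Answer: 1390423/2313 ≈ 601.13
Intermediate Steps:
C(R) = R/2
N(c) = 3 (N(c) = (½)*6 = 3)
(N(53) + 2003/(-2313)) + 599 = (3 + 2003/(-2313)) + 599 = (3 + 2003*(-1/2313)) + 599 = (3 - 2003/2313) + 599 = 4936/2313 + 599 = 1390423/2313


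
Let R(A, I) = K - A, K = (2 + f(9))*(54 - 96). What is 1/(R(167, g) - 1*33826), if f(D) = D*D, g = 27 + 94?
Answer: -1/37479 ≈ -2.6682e-5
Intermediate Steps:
g = 121
f(D) = D²
K = -3486 (K = (2 + 9²)*(54 - 96) = (2 + 81)*(-42) = 83*(-42) = -3486)
R(A, I) = -3486 - A
1/(R(167, g) - 1*33826) = 1/((-3486 - 1*167) - 1*33826) = 1/((-3486 - 167) - 33826) = 1/(-3653 - 33826) = 1/(-37479) = -1/37479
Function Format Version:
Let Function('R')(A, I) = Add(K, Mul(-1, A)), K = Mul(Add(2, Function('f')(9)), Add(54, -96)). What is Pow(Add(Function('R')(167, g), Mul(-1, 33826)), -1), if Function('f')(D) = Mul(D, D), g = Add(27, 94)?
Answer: Rational(-1, 37479) ≈ -2.6682e-5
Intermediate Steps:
g = 121
Function('f')(D) = Pow(D, 2)
K = -3486 (K = Mul(Add(2, Pow(9, 2)), Add(54, -96)) = Mul(Add(2, 81), -42) = Mul(83, -42) = -3486)
Function('R')(A, I) = Add(-3486, Mul(-1, A))
Pow(Add(Function('R')(167, g), Mul(-1, 33826)), -1) = Pow(Add(Add(-3486, Mul(-1, 167)), Mul(-1, 33826)), -1) = Pow(Add(Add(-3486, -167), -33826), -1) = Pow(Add(-3653, -33826), -1) = Pow(-37479, -1) = Rational(-1, 37479)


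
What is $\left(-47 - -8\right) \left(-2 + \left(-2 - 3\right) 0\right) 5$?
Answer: $390$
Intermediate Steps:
$\left(-47 - -8\right) \left(-2 + \left(-2 - 3\right) 0\right) 5 = \left(-47 + 8\right) \left(-2 - 0\right) 5 = - 39 \left(-2 + 0\right) 5 = \left(-39\right) \left(-2\right) 5 = 78 \cdot 5 = 390$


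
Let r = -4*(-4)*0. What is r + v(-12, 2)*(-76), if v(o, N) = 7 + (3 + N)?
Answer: -912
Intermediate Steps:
v(o, N) = 10 + N
r = 0 (r = 16*0 = 0)
r + v(-12, 2)*(-76) = 0 + (10 + 2)*(-76) = 0 + 12*(-76) = 0 - 912 = -912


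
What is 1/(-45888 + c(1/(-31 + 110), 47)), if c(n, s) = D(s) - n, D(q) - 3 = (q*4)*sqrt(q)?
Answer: -71592091/3282412164392 - 293327*sqrt(47)/3282412164392 ≈ -2.2423e-5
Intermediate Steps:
D(q) = 3 + 4*q**(3/2) (D(q) = 3 + (q*4)*sqrt(q) = 3 + (4*q)*sqrt(q) = 3 + 4*q**(3/2))
c(n, s) = 3 - n + 4*s**(3/2) (c(n, s) = (3 + 4*s**(3/2)) - n = 3 - n + 4*s**(3/2))
1/(-45888 + c(1/(-31 + 110), 47)) = 1/(-45888 + (3 - 1/(-31 + 110) + 4*47**(3/2))) = 1/(-45888 + (3 - 1/79 + 4*(47*sqrt(47)))) = 1/(-45888 + (3 - 1*1/79 + 188*sqrt(47))) = 1/(-45888 + (3 - 1/79 + 188*sqrt(47))) = 1/(-45888 + (236/79 + 188*sqrt(47))) = 1/(-3624916/79 + 188*sqrt(47))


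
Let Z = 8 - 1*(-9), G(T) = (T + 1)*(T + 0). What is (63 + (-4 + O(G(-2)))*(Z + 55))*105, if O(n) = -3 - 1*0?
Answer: -46305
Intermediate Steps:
G(T) = T*(1 + T) (G(T) = (1 + T)*T = T*(1 + T))
O(n) = -3 (O(n) = -3 + 0 = -3)
Z = 17 (Z = 8 + 9 = 17)
(63 + (-4 + O(G(-2)))*(Z + 55))*105 = (63 + (-4 - 3)*(17 + 55))*105 = (63 - 7*72)*105 = (63 - 504)*105 = -441*105 = -46305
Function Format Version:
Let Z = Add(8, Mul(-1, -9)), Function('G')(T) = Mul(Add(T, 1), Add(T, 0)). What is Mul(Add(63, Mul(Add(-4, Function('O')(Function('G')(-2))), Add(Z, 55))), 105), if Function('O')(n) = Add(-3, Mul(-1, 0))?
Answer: -46305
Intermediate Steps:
Function('G')(T) = Mul(T, Add(1, T)) (Function('G')(T) = Mul(Add(1, T), T) = Mul(T, Add(1, T)))
Function('O')(n) = -3 (Function('O')(n) = Add(-3, 0) = -3)
Z = 17 (Z = Add(8, 9) = 17)
Mul(Add(63, Mul(Add(-4, Function('O')(Function('G')(-2))), Add(Z, 55))), 105) = Mul(Add(63, Mul(Add(-4, -3), Add(17, 55))), 105) = Mul(Add(63, Mul(-7, 72)), 105) = Mul(Add(63, -504), 105) = Mul(-441, 105) = -46305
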